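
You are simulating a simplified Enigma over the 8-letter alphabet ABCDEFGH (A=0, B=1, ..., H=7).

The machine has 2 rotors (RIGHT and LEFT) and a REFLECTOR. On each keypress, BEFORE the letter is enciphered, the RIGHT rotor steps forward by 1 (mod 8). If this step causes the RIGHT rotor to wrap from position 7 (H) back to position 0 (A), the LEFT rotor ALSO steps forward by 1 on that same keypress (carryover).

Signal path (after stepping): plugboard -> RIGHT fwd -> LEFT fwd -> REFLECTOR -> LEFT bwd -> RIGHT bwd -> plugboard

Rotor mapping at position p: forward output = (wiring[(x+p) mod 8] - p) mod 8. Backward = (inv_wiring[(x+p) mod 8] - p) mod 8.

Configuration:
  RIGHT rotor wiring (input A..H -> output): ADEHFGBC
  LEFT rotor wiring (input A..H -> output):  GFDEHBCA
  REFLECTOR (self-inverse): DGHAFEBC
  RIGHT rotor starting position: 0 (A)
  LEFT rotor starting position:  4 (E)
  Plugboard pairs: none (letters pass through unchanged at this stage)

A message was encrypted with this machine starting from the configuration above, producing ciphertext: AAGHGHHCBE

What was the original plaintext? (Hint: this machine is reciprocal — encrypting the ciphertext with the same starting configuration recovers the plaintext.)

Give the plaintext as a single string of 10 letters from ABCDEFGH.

Char 1 ('A'): step: R->1, L=4; A->plug->A->R->C->L->G->refl->B->L'->F->R'->E->plug->E
Char 2 ('A'): step: R->2, L=4; A->plug->A->R->C->L->G->refl->B->L'->F->R'->B->plug->B
Char 3 ('G'): step: R->3, L=4; G->plug->G->R->A->L->D->refl->A->L'->H->R'->E->plug->E
Char 4 ('H'): step: R->4, L=4; H->plug->H->R->D->L->E->refl->F->L'->B->R'->A->plug->A
Char 5 ('G'): step: R->5, L=4; G->plug->G->R->C->L->G->refl->B->L'->F->R'->C->plug->C
Char 6 ('H'): step: R->6, L=4; H->plug->H->R->A->L->D->refl->A->L'->H->R'->G->plug->G
Char 7 ('H'): step: R->7, L=4; H->plug->H->R->C->L->G->refl->B->L'->F->R'->D->plug->D
Char 8 ('C'): step: R->0, L->5 (L advanced); C->plug->C->R->E->L->A->refl->D->L'->C->R'->H->plug->H
Char 9 ('B'): step: R->1, L=5; B->plug->B->R->D->L->B->refl->G->L'->F->R'->E->plug->E
Char 10 ('E'): step: R->2, L=5; E->plug->E->R->H->L->C->refl->H->L'->G->R'->G->plug->G

Answer: EBEACGDHEG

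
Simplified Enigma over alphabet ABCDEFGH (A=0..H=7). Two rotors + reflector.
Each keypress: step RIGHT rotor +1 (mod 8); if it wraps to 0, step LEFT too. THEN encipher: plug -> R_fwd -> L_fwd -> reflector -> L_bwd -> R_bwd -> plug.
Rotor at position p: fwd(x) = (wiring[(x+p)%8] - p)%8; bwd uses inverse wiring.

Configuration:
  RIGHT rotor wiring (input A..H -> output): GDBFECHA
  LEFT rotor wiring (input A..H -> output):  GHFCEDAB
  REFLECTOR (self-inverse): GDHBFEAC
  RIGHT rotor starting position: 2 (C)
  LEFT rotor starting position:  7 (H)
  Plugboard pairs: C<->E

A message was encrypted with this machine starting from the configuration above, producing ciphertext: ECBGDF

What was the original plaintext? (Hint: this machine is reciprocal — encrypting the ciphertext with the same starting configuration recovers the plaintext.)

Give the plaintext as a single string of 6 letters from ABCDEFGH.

Char 1 ('E'): step: R->3, L=7; E->plug->C->R->H->L->B->refl->D->L'->E->R'->D->plug->D
Char 2 ('C'): step: R->4, L=7; C->plug->E->R->C->L->A->refl->G->L'->D->R'->C->plug->E
Char 3 ('B'): step: R->5, L=7; B->plug->B->R->C->L->A->refl->G->L'->D->R'->C->plug->E
Char 4 ('G'): step: R->6, L=7; G->plug->G->R->G->L->E->refl->F->L'->F->R'->D->plug->D
Char 5 ('D'): step: R->7, L=7; D->plug->D->R->C->L->A->refl->G->L'->D->R'->G->plug->G
Char 6 ('F'): step: R->0, L->0 (L advanced); F->plug->F->R->C->L->F->refl->E->L'->E->R'->E->plug->C

Answer: DEEDGC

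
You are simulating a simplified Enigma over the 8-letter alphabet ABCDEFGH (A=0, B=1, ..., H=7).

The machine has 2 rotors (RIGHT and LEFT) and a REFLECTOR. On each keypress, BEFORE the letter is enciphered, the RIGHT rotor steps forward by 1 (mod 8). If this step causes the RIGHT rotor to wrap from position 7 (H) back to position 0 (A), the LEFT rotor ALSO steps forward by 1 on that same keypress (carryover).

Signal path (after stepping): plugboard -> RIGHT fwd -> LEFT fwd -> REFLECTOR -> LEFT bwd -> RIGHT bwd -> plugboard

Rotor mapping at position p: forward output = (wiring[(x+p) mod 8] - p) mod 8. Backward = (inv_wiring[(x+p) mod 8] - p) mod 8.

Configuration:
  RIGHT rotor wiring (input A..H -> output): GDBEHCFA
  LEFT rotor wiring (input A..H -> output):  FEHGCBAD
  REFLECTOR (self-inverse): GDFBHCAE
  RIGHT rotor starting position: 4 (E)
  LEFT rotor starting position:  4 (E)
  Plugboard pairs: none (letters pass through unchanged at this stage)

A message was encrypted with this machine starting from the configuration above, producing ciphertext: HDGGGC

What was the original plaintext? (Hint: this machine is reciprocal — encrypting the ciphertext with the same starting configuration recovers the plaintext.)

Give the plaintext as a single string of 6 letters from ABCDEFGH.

Char 1 ('H'): step: R->5, L=4; H->plug->H->R->C->L->E->refl->H->L'->D->R'->C->plug->C
Char 2 ('D'): step: R->6, L=4; D->plug->D->R->F->L->A->refl->G->L'->A->R'->C->plug->C
Char 3 ('G'): step: R->7, L=4; G->plug->G->R->D->L->H->refl->E->L'->C->R'->D->plug->D
Char 4 ('G'): step: R->0, L->5 (L advanced); G->plug->G->R->F->L->C->refl->F->L'->H->R'->E->plug->E
Char 5 ('G'): step: R->1, L=5; G->plug->G->R->H->L->F->refl->C->L'->F->R'->H->plug->H
Char 6 ('C'): step: R->2, L=5; C->plug->C->R->F->L->C->refl->F->L'->H->R'->A->plug->A

Answer: CCDEHA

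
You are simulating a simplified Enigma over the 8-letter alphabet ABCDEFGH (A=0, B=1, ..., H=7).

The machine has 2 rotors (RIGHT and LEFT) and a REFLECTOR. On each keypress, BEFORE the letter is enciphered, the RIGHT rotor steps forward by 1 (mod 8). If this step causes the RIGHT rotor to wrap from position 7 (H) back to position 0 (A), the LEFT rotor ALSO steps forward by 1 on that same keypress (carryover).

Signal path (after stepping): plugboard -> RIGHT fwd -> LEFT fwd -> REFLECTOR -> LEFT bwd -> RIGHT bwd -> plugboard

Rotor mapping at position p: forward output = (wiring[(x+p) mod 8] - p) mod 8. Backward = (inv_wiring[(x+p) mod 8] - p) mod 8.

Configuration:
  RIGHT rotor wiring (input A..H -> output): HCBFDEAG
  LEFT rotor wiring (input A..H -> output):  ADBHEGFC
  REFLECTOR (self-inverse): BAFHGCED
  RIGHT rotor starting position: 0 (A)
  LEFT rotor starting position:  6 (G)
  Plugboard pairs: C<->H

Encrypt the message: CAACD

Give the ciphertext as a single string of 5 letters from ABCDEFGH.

Answer: AGEFB

Derivation:
Char 1 ('C'): step: R->1, L=6; C->plug->H->R->G->L->G->refl->E->L'->B->R'->A->plug->A
Char 2 ('A'): step: R->2, L=6; A->plug->A->R->H->L->A->refl->B->L'->F->R'->G->plug->G
Char 3 ('A'): step: R->3, L=6; A->plug->A->R->C->L->C->refl->F->L'->D->R'->E->plug->E
Char 4 ('C'): step: R->4, L=6; C->plug->H->R->B->L->E->refl->G->L'->G->R'->F->plug->F
Char 5 ('D'): step: R->5, L=6; D->plug->D->R->C->L->C->refl->F->L'->D->R'->B->plug->B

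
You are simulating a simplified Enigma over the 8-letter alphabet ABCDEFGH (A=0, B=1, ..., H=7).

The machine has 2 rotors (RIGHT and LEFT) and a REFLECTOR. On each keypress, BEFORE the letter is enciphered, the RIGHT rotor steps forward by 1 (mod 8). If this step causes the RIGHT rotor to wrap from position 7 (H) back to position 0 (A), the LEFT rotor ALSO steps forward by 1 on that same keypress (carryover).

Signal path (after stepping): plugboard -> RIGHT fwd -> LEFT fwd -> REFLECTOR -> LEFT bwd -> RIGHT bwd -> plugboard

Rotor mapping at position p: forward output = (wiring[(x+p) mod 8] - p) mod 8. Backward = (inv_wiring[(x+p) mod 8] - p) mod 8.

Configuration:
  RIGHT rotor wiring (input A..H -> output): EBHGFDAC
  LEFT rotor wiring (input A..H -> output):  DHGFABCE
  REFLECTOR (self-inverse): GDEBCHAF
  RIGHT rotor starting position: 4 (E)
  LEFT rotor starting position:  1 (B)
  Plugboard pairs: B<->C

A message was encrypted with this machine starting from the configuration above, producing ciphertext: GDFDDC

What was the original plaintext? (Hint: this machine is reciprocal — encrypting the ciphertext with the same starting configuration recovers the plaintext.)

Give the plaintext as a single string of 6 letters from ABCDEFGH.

Char 1 ('G'): step: R->5, L=1; G->plug->G->R->B->L->F->refl->H->L'->D->R'->B->plug->C
Char 2 ('D'): step: R->6, L=1; D->plug->D->R->D->L->H->refl->F->L'->B->R'->E->plug->E
Char 3 ('F'): step: R->7, L=1; F->plug->F->R->G->L->D->refl->B->L'->F->R'->B->plug->C
Char 4 ('D'): step: R->0, L->2 (L advanced); D->plug->D->R->G->L->B->refl->D->L'->B->R'->B->plug->C
Char 5 ('D'): step: R->1, L=2; D->plug->D->R->E->L->A->refl->G->L'->C->R'->E->plug->E
Char 6 ('C'): step: R->2, L=2; C->plug->B->R->E->L->A->refl->G->L'->C->R'->G->plug->G

Answer: CECCEG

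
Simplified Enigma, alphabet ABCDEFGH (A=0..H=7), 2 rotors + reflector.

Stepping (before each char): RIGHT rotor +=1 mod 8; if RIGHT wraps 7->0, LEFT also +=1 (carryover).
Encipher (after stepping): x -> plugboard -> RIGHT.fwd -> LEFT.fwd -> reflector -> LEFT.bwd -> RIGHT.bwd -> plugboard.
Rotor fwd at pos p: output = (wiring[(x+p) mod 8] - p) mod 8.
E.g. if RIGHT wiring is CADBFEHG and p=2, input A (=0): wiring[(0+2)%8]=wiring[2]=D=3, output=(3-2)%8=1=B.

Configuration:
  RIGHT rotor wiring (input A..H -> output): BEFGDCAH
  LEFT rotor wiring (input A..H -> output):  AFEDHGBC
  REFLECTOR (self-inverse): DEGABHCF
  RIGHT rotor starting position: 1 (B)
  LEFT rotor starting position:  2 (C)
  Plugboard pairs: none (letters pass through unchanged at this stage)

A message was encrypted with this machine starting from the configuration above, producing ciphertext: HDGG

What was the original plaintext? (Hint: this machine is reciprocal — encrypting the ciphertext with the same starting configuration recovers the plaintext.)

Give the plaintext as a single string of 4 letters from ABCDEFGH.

Answer: BCDB

Derivation:
Char 1 ('H'): step: R->2, L=2; H->plug->H->R->C->L->F->refl->H->L'->E->R'->B->plug->B
Char 2 ('D'): step: R->3, L=2; D->plug->D->R->F->L->A->refl->D->L'->H->R'->C->plug->C
Char 3 ('G'): step: R->4, L=2; G->plug->G->R->B->L->B->refl->E->L'->D->R'->D->plug->D
Char 4 ('G'): step: R->5, L=2; G->plug->G->R->B->L->B->refl->E->L'->D->R'->B->plug->B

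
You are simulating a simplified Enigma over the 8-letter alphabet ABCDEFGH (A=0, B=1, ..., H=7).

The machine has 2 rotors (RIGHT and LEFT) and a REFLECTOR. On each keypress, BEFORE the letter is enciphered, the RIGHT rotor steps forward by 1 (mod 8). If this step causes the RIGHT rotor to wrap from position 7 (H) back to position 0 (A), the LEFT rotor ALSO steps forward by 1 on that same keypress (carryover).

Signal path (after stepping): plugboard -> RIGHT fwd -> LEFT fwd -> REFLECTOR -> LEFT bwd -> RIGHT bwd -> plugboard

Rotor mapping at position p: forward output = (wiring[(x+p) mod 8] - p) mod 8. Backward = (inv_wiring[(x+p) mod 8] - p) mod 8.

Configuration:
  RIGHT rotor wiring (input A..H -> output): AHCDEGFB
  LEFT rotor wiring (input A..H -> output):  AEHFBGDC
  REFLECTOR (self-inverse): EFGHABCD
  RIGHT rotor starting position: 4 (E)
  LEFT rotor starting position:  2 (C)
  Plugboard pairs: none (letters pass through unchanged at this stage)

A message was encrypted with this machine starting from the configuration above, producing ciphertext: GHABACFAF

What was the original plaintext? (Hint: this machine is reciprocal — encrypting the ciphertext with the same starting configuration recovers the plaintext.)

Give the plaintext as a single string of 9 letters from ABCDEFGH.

Answer: HEBDEDECG

Derivation:
Char 1 ('G'): step: R->5, L=2; G->plug->G->R->G->L->G->refl->C->L'->H->R'->H->plug->H
Char 2 ('H'): step: R->6, L=2; H->plug->H->R->A->L->F->refl->B->L'->E->R'->E->plug->E
Char 3 ('A'): step: R->7, L=2; A->plug->A->R->C->L->H->refl->D->L'->B->R'->B->plug->B
Char 4 ('B'): step: R->0, L->3 (L advanced); B->plug->B->R->H->L->E->refl->A->L'->D->R'->D->plug->D
Char 5 ('A'): step: R->1, L=3; A->plug->A->R->G->L->B->refl->F->L'->F->R'->E->plug->E
Char 6 ('C'): step: R->2, L=3; C->plug->C->R->C->L->D->refl->H->L'->E->R'->D->plug->D
Char 7 ('F'): step: R->3, L=3; F->plug->F->R->F->L->F->refl->B->L'->G->R'->E->plug->E
Char 8 ('A'): step: R->4, L=3; A->plug->A->R->A->L->C->refl->G->L'->B->R'->C->plug->C
Char 9 ('F'): step: R->5, L=3; F->plug->F->R->F->L->F->refl->B->L'->G->R'->G->plug->G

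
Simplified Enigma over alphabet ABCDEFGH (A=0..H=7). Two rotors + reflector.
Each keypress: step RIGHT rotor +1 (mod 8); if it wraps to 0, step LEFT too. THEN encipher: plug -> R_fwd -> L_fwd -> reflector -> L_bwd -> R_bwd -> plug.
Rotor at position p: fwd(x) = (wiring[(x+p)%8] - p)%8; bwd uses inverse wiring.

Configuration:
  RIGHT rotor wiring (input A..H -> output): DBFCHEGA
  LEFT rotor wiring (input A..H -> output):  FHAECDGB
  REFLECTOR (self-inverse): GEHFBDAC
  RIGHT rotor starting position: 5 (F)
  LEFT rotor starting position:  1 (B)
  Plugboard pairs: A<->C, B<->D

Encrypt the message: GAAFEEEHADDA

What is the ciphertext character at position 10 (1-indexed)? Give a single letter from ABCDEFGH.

Char 1 ('G'): step: R->6, L=1; G->plug->G->R->B->L->H->refl->C->L'->E->R'->F->plug->F
Char 2 ('A'): step: R->7, L=1; A->plug->C->R->C->L->D->refl->F->L'->F->R'->G->plug->G
Char 3 ('A'): step: R->0, L->2 (L advanced); A->plug->C->R->F->L->H->refl->C->L'->B->R'->B->plug->D
Char 4 ('F'): step: R->1, L=2; F->plug->F->R->F->L->H->refl->C->L'->B->R'->C->plug->A
Char 5 ('E'): step: R->2, L=2; E->plug->E->R->E->L->E->refl->B->L'->D->R'->A->plug->C
Char 6 ('E'): step: R->3, L=2; E->plug->E->R->F->L->H->refl->C->L'->B->R'->C->plug->A
Char 7 ('E'): step: R->4, L=2; E->plug->E->R->H->L->F->refl->D->L'->G->R'->H->plug->H
Char 8 ('H'): step: R->5, L=2; H->plug->H->R->C->L->A->refl->G->L'->A->R'->F->plug->F
Char 9 ('A'): step: R->6, L=2; A->plug->C->R->F->L->H->refl->C->L'->B->R'->G->plug->G
Char 10 ('D'): step: R->7, L=2; D->plug->B->R->E->L->E->refl->B->L'->D->R'->E->plug->E

E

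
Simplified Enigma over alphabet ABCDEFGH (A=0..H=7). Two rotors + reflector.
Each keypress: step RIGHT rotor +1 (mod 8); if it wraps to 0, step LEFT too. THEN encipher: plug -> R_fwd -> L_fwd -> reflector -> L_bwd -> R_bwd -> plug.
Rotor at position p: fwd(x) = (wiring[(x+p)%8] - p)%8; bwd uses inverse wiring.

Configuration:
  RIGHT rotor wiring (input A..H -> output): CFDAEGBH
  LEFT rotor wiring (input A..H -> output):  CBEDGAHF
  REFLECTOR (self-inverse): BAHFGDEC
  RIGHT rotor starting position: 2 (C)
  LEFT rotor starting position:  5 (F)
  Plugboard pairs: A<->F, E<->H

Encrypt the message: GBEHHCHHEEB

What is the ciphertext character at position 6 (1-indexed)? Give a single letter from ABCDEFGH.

Char 1 ('G'): step: R->3, L=5; G->plug->G->R->C->L->A->refl->B->L'->H->R'->F->plug->A
Char 2 ('B'): step: R->4, L=5; B->plug->B->R->C->L->A->refl->B->L'->H->R'->G->plug->G
Char 3 ('E'): step: R->5, L=5; E->plug->H->R->H->L->B->refl->A->L'->C->R'->C->plug->C
Char 4 ('H'): step: R->6, L=5; H->plug->E->R->F->L->H->refl->C->L'->B->R'->B->plug->B
Char 5 ('H'): step: R->7, L=5; H->plug->E->R->B->L->C->refl->H->L'->F->R'->F->plug->A
Char 6 ('C'): step: R->0, L->6 (L advanced); C->plug->C->R->D->L->D->refl->F->L'->F->R'->B->plug->B

B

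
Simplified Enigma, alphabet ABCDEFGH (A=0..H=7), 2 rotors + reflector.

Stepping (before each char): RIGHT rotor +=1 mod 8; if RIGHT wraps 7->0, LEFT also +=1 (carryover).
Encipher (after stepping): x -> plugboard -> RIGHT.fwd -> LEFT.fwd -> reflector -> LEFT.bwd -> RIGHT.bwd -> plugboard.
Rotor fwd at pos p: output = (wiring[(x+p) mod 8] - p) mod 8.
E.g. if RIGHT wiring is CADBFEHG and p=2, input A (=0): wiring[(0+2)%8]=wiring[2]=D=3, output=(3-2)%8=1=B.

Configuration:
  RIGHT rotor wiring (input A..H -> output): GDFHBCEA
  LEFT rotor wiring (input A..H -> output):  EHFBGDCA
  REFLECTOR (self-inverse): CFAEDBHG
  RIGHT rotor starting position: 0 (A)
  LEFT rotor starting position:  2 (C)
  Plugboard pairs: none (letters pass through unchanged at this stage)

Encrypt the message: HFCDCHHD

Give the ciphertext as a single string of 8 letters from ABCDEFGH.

Answer: EGFBBAAF

Derivation:
Char 1 ('H'): step: R->1, L=2; H->plug->H->R->F->L->G->refl->H->L'->B->R'->E->plug->E
Char 2 ('F'): step: R->2, L=2; F->plug->F->R->G->L->C->refl->A->L'->E->R'->G->plug->G
Char 3 ('C'): step: R->3, L=2; C->plug->C->R->H->L->F->refl->B->L'->D->R'->F->plug->F
Char 4 ('D'): step: R->4, L=2; D->plug->D->R->E->L->A->refl->C->L'->G->R'->B->plug->B
Char 5 ('C'): step: R->5, L=2; C->plug->C->R->D->L->B->refl->F->L'->H->R'->B->plug->B
Char 6 ('H'): step: R->6, L=2; H->plug->H->R->E->L->A->refl->C->L'->G->R'->A->plug->A
Char 7 ('H'): step: R->7, L=2; H->plug->H->R->F->L->G->refl->H->L'->B->R'->A->plug->A
Char 8 ('D'): step: R->0, L->3 (L advanced); D->plug->D->R->H->L->C->refl->A->L'->C->R'->F->plug->F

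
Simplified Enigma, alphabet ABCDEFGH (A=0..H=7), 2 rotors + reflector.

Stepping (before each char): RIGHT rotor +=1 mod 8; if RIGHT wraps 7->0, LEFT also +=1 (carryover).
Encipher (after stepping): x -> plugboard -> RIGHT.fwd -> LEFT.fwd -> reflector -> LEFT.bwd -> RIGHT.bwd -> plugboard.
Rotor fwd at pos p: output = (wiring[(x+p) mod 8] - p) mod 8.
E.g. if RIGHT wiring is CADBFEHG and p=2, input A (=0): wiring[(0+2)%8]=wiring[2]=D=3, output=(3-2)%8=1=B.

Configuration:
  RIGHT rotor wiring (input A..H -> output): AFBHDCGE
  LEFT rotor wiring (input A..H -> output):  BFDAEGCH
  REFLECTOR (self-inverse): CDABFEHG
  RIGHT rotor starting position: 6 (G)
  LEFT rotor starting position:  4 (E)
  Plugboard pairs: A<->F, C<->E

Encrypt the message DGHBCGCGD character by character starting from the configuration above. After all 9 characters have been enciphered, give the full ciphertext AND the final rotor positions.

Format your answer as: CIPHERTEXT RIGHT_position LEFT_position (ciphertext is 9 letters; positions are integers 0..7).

Answer: EFAFDFHDA 7 5

Derivation:
Char 1 ('D'): step: R->7, L=4; D->plug->D->R->C->L->G->refl->H->L'->G->R'->C->plug->E
Char 2 ('G'): step: R->0, L->5 (L advanced); G->plug->G->R->G->L->D->refl->B->L'->A->R'->A->plug->F
Char 3 ('H'): step: R->1, L=5; H->plug->H->R->H->L->H->refl->G->L'->F->R'->F->plug->A
Char 4 ('B'): step: R->2, L=5; B->plug->B->R->F->L->G->refl->H->L'->H->R'->A->plug->F
Char 5 ('C'): step: R->3, L=5; C->plug->E->R->B->L->F->refl->E->L'->D->R'->D->plug->D
Char 6 ('G'): step: R->4, L=5; G->plug->G->R->F->L->G->refl->H->L'->H->R'->A->plug->F
Char 7 ('C'): step: R->5, L=5; C->plug->E->R->A->L->B->refl->D->L'->G->R'->H->plug->H
Char 8 ('G'): step: R->6, L=5; G->plug->G->R->F->L->G->refl->H->L'->H->R'->D->plug->D
Char 9 ('D'): step: R->7, L=5; D->plug->D->R->C->L->C->refl->A->L'->E->R'->F->plug->A
Final: ciphertext=EFAFDFHDA, RIGHT=7, LEFT=5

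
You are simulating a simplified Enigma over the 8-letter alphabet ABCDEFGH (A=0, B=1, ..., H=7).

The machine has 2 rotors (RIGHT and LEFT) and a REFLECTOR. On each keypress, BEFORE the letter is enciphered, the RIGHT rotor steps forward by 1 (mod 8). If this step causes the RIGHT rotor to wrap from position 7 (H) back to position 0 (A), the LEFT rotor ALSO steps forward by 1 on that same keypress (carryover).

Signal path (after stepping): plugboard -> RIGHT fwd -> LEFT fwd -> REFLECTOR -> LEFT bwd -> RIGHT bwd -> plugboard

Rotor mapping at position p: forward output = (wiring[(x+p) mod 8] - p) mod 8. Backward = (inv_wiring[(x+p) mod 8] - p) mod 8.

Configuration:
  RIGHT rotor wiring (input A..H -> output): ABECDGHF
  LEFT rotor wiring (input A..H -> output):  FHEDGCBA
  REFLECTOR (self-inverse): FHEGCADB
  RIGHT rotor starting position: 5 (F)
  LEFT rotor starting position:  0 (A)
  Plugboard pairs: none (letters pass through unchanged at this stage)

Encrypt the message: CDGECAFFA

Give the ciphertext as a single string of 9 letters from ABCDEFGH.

Char 1 ('C'): step: R->6, L=0; C->plug->C->R->C->L->E->refl->C->L'->F->R'->G->plug->G
Char 2 ('D'): step: R->7, L=0; D->plug->D->R->F->L->C->refl->E->L'->C->R'->C->plug->C
Char 3 ('G'): step: R->0, L->1 (L advanced); G->plug->G->R->H->L->E->refl->C->L'->C->R'->D->plug->D
Char 4 ('E'): step: R->1, L=1; E->plug->E->R->F->L->A->refl->F->L'->D->R'->B->plug->B
Char 5 ('C'): step: R->2, L=1; C->plug->C->R->B->L->D->refl->G->L'->A->R'->B->plug->B
Char 6 ('A'): step: R->3, L=1; A->plug->A->R->H->L->E->refl->C->L'->C->R'->E->plug->E
Char 7 ('F'): step: R->4, L=1; F->plug->F->R->F->L->A->refl->F->L'->D->R'->C->plug->C
Char 8 ('F'): step: R->5, L=1; F->plug->F->R->H->L->E->refl->C->L'->C->R'->B->plug->B
Char 9 ('A'): step: R->6, L=1; A->plug->A->R->B->L->D->refl->G->L'->A->R'->H->plug->H

Answer: GCDBBECBH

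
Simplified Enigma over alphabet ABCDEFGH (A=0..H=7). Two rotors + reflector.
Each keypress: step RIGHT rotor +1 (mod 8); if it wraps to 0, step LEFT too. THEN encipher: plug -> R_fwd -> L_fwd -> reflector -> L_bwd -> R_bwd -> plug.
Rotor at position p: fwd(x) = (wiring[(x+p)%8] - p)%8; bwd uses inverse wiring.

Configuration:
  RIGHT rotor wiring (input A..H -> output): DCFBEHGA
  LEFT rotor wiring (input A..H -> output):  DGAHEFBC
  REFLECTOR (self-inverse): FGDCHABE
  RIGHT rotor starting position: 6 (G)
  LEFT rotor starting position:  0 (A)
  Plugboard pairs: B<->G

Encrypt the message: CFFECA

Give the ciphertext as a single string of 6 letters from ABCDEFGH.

Answer: GACBGH

Derivation:
Char 1 ('C'): step: R->7, L=0; C->plug->C->R->D->L->H->refl->E->L'->E->R'->B->plug->G
Char 2 ('F'): step: R->0, L->1 (L advanced); F->plug->F->R->H->L->C->refl->D->L'->D->R'->A->plug->A
Char 3 ('F'): step: R->1, L=1; F->plug->F->R->F->L->A->refl->F->L'->A->R'->C->plug->C
Char 4 ('E'): step: R->2, L=1; E->plug->E->R->E->L->E->refl->H->L'->B->R'->G->plug->B
Char 5 ('C'): step: R->3, L=1; C->plug->C->R->E->L->E->refl->H->L'->B->R'->B->plug->G
Char 6 ('A'): step: R->4, L=1; A->plug->A->R->A->L->F->refl->A->L'->F->R'->H->plug->H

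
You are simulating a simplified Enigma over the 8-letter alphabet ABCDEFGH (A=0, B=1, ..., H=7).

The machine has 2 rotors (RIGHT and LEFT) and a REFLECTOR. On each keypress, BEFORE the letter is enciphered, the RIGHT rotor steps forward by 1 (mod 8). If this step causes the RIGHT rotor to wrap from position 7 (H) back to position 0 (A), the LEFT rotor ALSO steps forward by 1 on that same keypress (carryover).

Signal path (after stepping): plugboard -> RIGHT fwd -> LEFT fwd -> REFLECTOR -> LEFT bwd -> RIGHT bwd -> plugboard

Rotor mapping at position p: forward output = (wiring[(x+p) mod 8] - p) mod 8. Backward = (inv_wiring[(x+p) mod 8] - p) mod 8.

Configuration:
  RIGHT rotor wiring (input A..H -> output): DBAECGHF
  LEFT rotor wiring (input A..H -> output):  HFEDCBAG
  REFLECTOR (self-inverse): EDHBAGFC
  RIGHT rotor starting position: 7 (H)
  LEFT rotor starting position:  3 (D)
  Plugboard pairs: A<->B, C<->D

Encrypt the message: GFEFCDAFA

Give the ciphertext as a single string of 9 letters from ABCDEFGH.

Answer: BHCBHBCGE

Derivation:
Char 1 ('G'): step: R->0, L->4 (L advanced); G->plug->G->R->H->L->H->refl->C->L'->D->R'->A->plug->B
Char 2 ('F'): step: R->1, L=4; F->plug->F->R->G->L->A->refl->E->L'->C->R'->H->plug->H
Char 3 ('E'): step: R->2, L=4; E->plug->E->R->F->L->B->refl->D->L'->E->R'->D->plug->C
Char 4 ('F'): step: R->3, L=4; F->plug->F->R->A->L->G->refl->F->L'->B->R'->A->plug->B
Char 5 ('C'): step: R->4, L=4; C->plug->D->R->B->L->F->refl->G->L'->A->R'->H->plug->H
Char 6 ('D'): step: R->5, L=4; D->plug->C->R->A->L->G->refl->F->L'->B->R'->A->plug->B
Char 7 ('A'): step: R->6, L=4; A->plug->B->R->H->L->H->refl->C->L'->D->R'->D->plug->C
Char 8 ('F'): step: R->7, L=4; F->plug->F->R->D->L->C->refl->H->L'->H->R'->G->plug->G
Char 9 ('A'): step: R->0, L->5 (L advanced); A->plug->B->R->B->L->D->refl->B->L'->C->R'->E->plug->E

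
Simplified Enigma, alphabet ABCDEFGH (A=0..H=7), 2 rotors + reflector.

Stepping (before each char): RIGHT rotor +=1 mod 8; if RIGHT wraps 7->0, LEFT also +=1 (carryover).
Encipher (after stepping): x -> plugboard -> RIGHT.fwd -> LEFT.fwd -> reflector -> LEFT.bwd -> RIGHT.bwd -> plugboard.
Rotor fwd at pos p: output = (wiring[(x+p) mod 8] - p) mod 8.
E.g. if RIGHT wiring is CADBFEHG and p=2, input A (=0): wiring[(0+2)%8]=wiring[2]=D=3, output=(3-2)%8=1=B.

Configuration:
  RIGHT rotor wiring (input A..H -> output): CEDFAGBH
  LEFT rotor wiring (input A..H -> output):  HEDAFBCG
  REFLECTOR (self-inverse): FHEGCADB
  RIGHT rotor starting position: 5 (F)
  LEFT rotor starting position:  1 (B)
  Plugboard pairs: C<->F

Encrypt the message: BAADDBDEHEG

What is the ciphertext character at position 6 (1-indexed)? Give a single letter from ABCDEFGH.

Char 1 ('B'): step: R->6, L=1; B->plug->B->R->B->L->C->refl->E->L'->D->R'->A->plug->A
Char 2 ('A'): step: R->7, L=1; A->plug->A->R->A->L->D->refl->G->L'->H->R'->G->plug->G
Char 3 ('A'): step: R->0, L->2 (L advanced); A->plug->A->R->C->L->D->refl->G->L'->B->R'->G->plug->G
Char 4 ('D'): step: R->1, L=2; D->plug->D->R->H->L->C->refl->E->L'->F->R'->E->plug->E
Char 5 ('D'): step: R->2, L=2; D->plug->D->R->E->L->A->refl->F->L'->G->R'->C->plug->F
Char 6 ('B'): step: R->3, L=2; B->plug->B->R->F->L->E->refl->C->L'->H->R'->F->plug->C

C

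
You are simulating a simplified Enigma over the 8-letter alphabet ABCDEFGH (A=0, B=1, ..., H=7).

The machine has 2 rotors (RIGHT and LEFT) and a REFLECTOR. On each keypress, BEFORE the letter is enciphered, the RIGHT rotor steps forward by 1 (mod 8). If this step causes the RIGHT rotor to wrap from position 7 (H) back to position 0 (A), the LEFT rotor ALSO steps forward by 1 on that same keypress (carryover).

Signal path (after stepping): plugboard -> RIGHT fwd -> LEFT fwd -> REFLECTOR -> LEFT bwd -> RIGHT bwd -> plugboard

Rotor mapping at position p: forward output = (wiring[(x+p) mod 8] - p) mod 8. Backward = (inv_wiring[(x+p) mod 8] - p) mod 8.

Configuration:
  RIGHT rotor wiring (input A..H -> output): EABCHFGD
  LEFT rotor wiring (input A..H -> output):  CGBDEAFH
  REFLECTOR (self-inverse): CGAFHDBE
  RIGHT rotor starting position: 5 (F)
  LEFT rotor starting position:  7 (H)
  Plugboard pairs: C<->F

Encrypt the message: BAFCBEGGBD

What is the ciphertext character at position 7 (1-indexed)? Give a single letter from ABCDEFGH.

Char 1 ('B'): step: R->6, L=7; B->plug->B->R->F->L->F->refl->D->L'->B->R'->G->plug->G
Char 2 ('A'): step: R->7, L=7; A->plug->A->R->E->L->E->refl->H->L'->C->R'->D->plug->D
Char 3 ('F'): step: R->0, L->0 (L advanced); F->plug->C->R->B->L->G->refl->B->L'->C->R'->D->plug->D
Char 4 ('C'): step: R->1, L=0; C->plug->F->R->F->L->A->refl->C->L'->A->R'->B->plug->B
Char 5 ('B'): step: R->2, L=0; B->plug->B->R->A->L->C->refl->A->L'->F->R'->C->plug->F
Char 6 ('E'): step: R->3, L=0; E->plug->E->R->A->L->C->refl->A->L'->F->R'->G->plug->G
Char 7 ('G'): step: R->4, L=0; G->plug->G->R->F->L->A->refl->C->L'->A->R'->E->plug->E

E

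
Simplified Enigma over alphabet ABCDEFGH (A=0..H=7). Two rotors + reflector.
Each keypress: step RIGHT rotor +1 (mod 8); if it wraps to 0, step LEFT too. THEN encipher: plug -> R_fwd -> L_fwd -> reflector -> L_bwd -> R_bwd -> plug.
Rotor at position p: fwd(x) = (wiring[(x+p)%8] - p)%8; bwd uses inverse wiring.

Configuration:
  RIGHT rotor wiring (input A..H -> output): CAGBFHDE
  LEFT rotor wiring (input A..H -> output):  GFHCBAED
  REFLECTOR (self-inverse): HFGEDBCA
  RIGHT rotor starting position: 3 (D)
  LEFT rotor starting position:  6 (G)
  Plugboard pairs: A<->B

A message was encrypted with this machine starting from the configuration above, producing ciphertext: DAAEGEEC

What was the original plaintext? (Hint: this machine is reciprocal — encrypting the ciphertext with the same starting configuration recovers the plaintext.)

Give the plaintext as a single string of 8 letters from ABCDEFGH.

Answer: CDBADBCD

Derivation:
Char 1 ('D'): step: R->4, L=6; D->plug->D->R->A->L->G->refl->C->L'->H->R'->C->plug->C
Char 2 ('A'): step: R->5, L=6; A->plug->B->R->G->L->D->refl->E->L'->F->R'->D->plug->D
Char 3 ('A'): step: R->6, L=6; A->plug->B->R->G->L->D->refl->E->L'->F->R'->A->plug->B
Char 4 ('E'): step: R->7, L=6; E->plug->E->R->C->L->A->refl->H->L'->D->R'->B->plug->A
Char 5 ('G'): step: R->0, L->7 (L advanced); G->plug->G->R->D->L->A->refl->H->L'->B->R'->D->plug->D
Char 6 ('E'): step: R->1, L=7; E->plug->E->R->G->L->B->refl->F->L'->H->R'->A->plug->B
Char 7 ('E'): step: R->2, L=7; E->plug->E->R->B->L->H->refl->A->L'->D->R'->C->plug->C
Char 8 ('C'): step: R->3, L=7; C->plug->C->R->E->L->D->refl->E->L'->A->R'->D->plug->D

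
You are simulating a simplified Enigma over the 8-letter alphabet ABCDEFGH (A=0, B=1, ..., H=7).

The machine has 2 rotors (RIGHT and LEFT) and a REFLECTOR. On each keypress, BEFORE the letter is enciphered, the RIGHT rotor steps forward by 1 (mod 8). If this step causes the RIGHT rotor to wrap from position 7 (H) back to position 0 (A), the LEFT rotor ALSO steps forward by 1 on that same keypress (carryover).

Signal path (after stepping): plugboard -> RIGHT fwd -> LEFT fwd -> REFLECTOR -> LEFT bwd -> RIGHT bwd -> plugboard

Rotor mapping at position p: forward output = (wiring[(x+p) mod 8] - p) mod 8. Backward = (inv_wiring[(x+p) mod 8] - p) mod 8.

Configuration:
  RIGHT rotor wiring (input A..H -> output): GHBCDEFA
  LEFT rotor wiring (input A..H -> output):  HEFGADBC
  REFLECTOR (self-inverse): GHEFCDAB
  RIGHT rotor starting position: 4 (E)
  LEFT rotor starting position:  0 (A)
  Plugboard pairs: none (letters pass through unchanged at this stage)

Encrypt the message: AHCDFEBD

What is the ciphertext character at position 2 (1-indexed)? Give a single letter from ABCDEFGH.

Char 1 ('A'): step: R->5, L=0; A->plug->A->R->H->L->C->refl->E->L'->B->R'->D->plug->D
Char 2 ('H'): step: R->6, L=0; H->plug->H->R->G->L->B->refl->H->L'->A->R'->C->plug->C

C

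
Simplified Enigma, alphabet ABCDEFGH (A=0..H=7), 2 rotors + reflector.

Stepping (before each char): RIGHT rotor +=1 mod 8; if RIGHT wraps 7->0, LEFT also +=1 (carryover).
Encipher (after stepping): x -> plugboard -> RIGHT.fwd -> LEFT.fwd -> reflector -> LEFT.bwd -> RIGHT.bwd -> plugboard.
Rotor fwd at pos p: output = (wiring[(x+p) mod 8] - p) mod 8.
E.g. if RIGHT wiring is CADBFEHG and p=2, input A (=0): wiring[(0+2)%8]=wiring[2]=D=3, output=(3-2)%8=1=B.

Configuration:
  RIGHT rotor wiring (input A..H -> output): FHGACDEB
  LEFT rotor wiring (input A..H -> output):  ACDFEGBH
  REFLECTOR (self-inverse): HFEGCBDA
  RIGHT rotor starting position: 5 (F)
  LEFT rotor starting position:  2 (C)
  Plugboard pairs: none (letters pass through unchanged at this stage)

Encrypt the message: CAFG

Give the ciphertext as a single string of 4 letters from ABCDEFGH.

Answer: GFEH

Derivation:
Char 1 ('C'): step: R->6, L=2; C->plug->C->R->H->L->A->refl->H->L'->E->R'->G->plug->G
Char 2 ('A'): step: R->7, L=2; A->plug->A->R->C->L->C->refl->E->L'->D->R'->F->plug->F
Char 3 ('F'): step: R->0, L->3 (L advanced); F->plug->F->R->D->L->G->refl->D->L'->C->R'->E->plug->E
Char 4 ('G'): step: R->1, L=3; G->plug->G->R->A->L->C->refl->E->L'->E->R'->H->plug->H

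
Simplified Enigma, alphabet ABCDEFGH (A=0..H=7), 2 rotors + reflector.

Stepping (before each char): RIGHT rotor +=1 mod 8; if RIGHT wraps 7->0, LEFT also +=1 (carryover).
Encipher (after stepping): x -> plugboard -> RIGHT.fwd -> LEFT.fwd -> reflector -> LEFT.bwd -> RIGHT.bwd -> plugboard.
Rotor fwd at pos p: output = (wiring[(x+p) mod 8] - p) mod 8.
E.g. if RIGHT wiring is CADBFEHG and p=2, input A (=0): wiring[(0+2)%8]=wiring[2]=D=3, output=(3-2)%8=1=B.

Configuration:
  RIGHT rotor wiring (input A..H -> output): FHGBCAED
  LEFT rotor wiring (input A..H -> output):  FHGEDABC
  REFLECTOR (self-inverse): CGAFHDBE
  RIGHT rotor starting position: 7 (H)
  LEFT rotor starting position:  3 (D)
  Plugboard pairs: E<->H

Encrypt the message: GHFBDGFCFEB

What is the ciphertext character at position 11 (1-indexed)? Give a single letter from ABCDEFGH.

Char 1 ('G'): step: R->0, L->4 (L advanced); G->plug->G->R->E->L->B->refl->G->L'->D->R'->H->plug->E
Char 2 ('H'): step: R->1, L=4; H->plug->E->R->H->L->A->refl->C->L'->G->R'->A->plug->A
Char 3 ('F'): step: R->2, L=4; F->plug->F->R->B->L->E->refl->H->L'->A->R'->C->plug->C
Char 4 ('B'): step: R->3, L=4; B->plug->B->R->H->L->A->refl->C->L'->G->R'->A->plug->A
Char 5 ('D'): step: R->4, L=4; D->plug->D->R->H->L->A->refl->C->L'->G->R'->A->plug->A
Char 6 ('G'): step: R->5, L=4; G->plug->G->R->E->L->B->refl->G->L'->D->R'->A->plug->A
Char 7 ('F'): step: R->6, L=4; F->plug->F->R->D->L->G->refl->B->L'->E->R'->G->plug->G
Char 8 ('C'): step: R->7, L=4; C->plug->C->R->A->L->H->refl->E->L'->B->R'->G->plug->G
Char 9 ('F'): step: R->0, L->5 (L advanced); F->plug->F->R->A->L->D->refl->F->L'->C->R'->E->plug->H
Char 10 ('E'): step: R->1, L=5; E->plug->H->R->E->L->C->refl->A->L'->D->R'->F->plug->F
Char 11 ('B'): step: R->2, L=5; B->plug->B->R->H->L->G->refl->B->L'->F->R'->H->plug->E

E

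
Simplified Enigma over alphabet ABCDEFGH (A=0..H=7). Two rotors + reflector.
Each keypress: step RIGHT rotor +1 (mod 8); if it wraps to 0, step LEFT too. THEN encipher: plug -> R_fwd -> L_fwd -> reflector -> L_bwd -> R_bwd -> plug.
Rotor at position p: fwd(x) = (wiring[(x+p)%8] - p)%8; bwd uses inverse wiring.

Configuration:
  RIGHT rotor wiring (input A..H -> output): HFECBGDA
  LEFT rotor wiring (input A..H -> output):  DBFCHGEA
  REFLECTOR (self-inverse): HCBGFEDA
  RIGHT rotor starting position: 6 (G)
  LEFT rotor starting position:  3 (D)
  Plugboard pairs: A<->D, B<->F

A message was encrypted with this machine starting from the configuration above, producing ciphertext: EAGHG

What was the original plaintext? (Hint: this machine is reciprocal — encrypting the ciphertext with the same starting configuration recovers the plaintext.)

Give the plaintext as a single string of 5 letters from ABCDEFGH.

Answer: GCAGB

Derivation:
Char 1 ('E'): step: R->7, L=3; E->plug->E->R->D->L->B->refl->C->L'->H->R'->G->plug->G
Char 2 ('A'): step: R->0, L->4 (L advanced); A->plug->D->R->C->L->A->refl->H->L'->E->R'->C->plug->C
Char 3 ('G'): step: R->1, L=4; G->plug->G->R->H->L->G->refl->D->L'->A->R'->D->plug->A
Char 4 ('H'): step: R->2, L=4; H->plug->H->R->D->L->E->refl->F->L'->F->R'->G->plug->G
Char 5 ('G'): step: R->3, L=4; G->plug->G->R->C->L->A->refl->H->L'->E->R'->F->plug->B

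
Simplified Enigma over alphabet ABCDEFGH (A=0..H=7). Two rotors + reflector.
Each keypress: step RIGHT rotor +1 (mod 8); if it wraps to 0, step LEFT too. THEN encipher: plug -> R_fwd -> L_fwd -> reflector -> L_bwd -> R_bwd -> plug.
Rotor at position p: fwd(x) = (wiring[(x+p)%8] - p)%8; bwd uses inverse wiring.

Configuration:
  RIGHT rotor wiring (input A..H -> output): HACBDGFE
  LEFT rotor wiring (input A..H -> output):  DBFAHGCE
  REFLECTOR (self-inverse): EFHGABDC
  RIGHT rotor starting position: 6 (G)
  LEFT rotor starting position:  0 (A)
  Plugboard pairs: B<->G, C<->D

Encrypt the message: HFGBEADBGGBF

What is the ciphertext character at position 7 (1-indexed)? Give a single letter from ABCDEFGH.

Char 1 ('H'): step: R->7, L=0; H->plug->H->R->G->L->C->refl->H->L'->E->R'->F->plug->F
Char 2 ('F'): step: R->0, L->1 (L advanced); F->plug->F->R->G->L->D->refl->G->L'->D->R'->E->plug->E
Char 3 ('G'): step: R->1, L=1; G->plug->B->R->B->L->E->refl->A->L'->A->R'->C->plug->D
Char 4 ('B'): step: R->2, L=1; B->plug->G->R->F->L->B->refl->F->L'->E->R'->D->plug->C
Char 5 ('E'): step: R->3, L=1; E->plug->E->R->B->L->E->refl->A->L'->A->R'->B->plug->G
Char 6 ('A'): step: R->4, L=1; A->plug->A->R->H->L->C->refl->H->L'->C->R'->B->plug->G
Char 7 ('D'): step: R->5, L=1; D->plug->C->R->H->L->C->refl->H->L'->C->R'->D->plug->C

C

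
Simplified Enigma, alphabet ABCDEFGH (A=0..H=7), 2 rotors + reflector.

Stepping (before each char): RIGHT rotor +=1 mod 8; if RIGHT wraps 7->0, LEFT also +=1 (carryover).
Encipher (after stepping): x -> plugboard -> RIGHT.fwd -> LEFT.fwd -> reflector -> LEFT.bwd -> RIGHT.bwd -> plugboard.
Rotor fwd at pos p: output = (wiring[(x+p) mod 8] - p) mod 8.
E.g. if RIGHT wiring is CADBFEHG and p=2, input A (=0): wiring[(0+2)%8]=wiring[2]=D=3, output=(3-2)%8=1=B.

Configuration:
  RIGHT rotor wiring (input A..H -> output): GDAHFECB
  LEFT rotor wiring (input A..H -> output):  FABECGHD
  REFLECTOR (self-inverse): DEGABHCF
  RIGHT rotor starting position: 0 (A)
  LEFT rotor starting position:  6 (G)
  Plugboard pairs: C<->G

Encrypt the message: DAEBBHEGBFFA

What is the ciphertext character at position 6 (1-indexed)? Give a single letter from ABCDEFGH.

Char 1 ('D'): step: R->1, L=6; D->plug->D->R->E->L->D->refl->A->L'->H->R'->B->plug->B
Char 2 ('A'): step: R->2, L=6; A->plug->A->R->G->L->E->refl->B->L'->A->R'->E->plug->E
Char 3 ('E'): step: R->3, L=6; E->plug->E->R->G->L->E->refl->B->L'->A->R'->G->plug->C
Char 4 ('B'): step: R->4, L=6; B->plug->B->R->A->L->B->refl->E->L'->G->R'->C->plug->G
Char 5 ('B'): step: R->5, L=6; B->plug->B->R->F->L->G->refl->C->L'->D->R'->F->plug->F
Char 6 ('H'): step: R->6, L=6; H->plug->H->R->G->L->E->refl->B->L'->A->R'->C->plug->G

G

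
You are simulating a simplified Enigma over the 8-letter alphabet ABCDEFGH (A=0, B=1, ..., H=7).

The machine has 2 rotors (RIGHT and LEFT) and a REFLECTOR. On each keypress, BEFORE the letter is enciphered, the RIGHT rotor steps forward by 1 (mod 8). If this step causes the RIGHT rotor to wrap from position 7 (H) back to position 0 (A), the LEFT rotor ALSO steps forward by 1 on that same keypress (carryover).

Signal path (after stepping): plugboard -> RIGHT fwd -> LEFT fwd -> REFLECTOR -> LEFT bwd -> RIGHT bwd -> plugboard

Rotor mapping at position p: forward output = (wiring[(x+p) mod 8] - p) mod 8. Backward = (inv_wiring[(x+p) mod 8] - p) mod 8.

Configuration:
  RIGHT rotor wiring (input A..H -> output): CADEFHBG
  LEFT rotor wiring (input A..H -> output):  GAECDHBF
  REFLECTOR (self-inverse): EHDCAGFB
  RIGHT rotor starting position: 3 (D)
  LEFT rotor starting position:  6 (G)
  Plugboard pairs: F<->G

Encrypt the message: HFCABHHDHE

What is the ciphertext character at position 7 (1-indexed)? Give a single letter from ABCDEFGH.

Char 1 ('H'): step: R->4, L=6; H->plug->H->R->A->L->D->refl->C->L'->D->R'->B->plug->B
Char 2 ('F'): step: R->5, L=6; F->plug->G->R->H->L->B->refl->H->L'->B->R'->C->plug->C
Char 3 ('C'): step: R->6, L=6; C->plug->C->R->E->L->G->refl->F->L'->G->R'->F->plug->G
Char 4 ('A'): step: R->7, L=6; A->plug->A->R->H->L->B->refl->H->L'->B->R'->C->plug->C
Char 5 ('B'): step: R->0, L->7 (L advanced); B->plug->B->R->A->L->G->refl->F->L'->D->R'->C->plug->C
Char 6 ('H'): step: R->1, L=7; H->plug->H->R->B->L->H->refl->B->L'->C->R'->B->plug->B
Char 7 ('H'): step: R->2, L=7; H->plug->H->R->G->L->A->refl->E->L'->F->R'->D->plug->D

D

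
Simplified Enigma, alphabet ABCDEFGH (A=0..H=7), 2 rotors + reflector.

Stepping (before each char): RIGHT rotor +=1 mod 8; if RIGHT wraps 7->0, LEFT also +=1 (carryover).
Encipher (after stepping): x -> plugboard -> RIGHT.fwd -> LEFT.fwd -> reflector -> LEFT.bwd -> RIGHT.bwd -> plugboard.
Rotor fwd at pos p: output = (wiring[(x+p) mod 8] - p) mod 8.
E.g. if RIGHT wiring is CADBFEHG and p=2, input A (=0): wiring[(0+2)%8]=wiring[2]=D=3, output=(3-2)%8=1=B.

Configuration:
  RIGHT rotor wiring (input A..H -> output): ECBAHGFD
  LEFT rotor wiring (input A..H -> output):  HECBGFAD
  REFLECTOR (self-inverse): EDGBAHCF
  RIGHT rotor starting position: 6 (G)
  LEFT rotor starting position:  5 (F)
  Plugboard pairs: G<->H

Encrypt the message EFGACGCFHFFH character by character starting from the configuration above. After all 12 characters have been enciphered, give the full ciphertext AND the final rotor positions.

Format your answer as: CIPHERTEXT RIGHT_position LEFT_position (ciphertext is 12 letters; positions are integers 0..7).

Answer: HABFEFFBEADC 2 7

Derivation:
Char 1 ('E'): step: R->7, L=5; E->plug->E->R->B->L->D->refl->B->L'->H->R'->G->plug->H
Char 2 ('F'): step: R->0, L->6 (L advanced); F->plug->F->R->G->L->A->refl->E->L'->E->R'->A->plug->A
Char 3 ('G'): step: R->1, L=6; G->plug->H->R->D->L->G->refl->C->L'->A->R'->B->plug->B
Char 4 ('A'): step: R->2, L=6; A->plug->A->R->H->L->H->refl->F->L'->B->R'->F->plug->F
Char 5 ('C'): step: R->3, L=6; C->plug->C->R->D->L->G->refl->C->L'->A->R'->E->plug->E
Char 6 ('G'): step: R->4, L=6; G->plug->H->R->E->L->E->refl->A->L'->G->R'->F->plug->F
Char 7 ('C'): step: R->5, L=6; C->plug->C->R->G->L->A->refl->E->L'->E->R'->F->plug->F
Char 8 ('F'): step: R->6, L=6; F->plug->F->R->C->L->B->refl->D->L'->F->R'->B->plug->B
Char 9 ('H'): step: R->7, L=6; H->plug->G->R->H->L->H->refl->F->L'->B->R'->E->plug->E
Char 10 ('F'): step: R->0, L->7 (L advanced); F->plug->F->R->G->L->G->refl->C->L'->E->R'->A->plug->A
Char 11 ('F'): step: R->1, L=7; F->plug->F->R->E->L->C->refl->G->L'->G->R'->D->plug->D
Char 12 ('H'): step: R->2, L=7; H->plug->G->R->C->L->F->refl->H->L'->F->R'->C->plug->C
Final: ciphertext=HABFEFFBEADC, RIGHT=2, LEFT=7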